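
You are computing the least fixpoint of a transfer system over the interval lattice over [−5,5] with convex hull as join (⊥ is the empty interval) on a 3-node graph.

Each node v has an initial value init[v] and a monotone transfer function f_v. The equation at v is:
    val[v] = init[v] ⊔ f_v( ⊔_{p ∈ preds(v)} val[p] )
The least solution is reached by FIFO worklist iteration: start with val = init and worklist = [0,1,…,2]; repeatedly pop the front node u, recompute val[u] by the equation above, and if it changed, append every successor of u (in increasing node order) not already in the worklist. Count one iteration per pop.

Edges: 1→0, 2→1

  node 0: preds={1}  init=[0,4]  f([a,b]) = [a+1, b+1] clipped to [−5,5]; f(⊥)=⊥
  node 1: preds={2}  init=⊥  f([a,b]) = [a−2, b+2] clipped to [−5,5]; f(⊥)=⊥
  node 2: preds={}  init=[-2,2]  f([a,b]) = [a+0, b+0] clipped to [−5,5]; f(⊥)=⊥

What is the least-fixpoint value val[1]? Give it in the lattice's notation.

[-4,4]

Iteration log — 4 steps:
  step 1. node 0  ⊔preds=⊥  new=[0,4]  stable
  step 2. node 1  ⊔preds=[-2,2]  new=[-4,4]  old=⊥  +wl: 0
  step 3. node 2  ⊔preds=⊥  new=[-2,2]  stable
  step 4. node 0  ⊔preds=[-4,4]  new=[-3,5]  old=[0,4]  +wl: 

Least fixpoint reached:
  node 0: [-3,5]
  node 1: [-4,4]
  node 2: [-2,2]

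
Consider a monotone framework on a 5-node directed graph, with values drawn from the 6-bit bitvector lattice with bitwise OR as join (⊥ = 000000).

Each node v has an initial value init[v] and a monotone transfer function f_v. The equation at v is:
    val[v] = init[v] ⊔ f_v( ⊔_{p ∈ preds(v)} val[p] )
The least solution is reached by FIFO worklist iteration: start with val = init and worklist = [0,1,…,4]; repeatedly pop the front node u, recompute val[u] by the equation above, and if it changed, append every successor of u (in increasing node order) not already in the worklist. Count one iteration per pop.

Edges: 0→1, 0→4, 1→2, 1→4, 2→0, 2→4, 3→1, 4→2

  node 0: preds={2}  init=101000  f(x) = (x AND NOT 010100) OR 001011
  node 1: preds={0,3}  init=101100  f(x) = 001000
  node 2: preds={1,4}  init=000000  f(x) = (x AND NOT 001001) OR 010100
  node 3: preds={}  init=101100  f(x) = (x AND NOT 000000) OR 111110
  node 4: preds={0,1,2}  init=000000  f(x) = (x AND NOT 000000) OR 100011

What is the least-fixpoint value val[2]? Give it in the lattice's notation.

Trace (10 dequeues):
  [1] u=0 | in 000000 | out 101011 | prev 101000 | push {}
  [2] u=1 | in 101111 | out 101100 | ==
  [3] u=2 | in 101100 | out 110100 | prev 000000 | push {0}
  [4] u=3 | in 000000 | out 111110 | prev 101100 | push {1}
  [5] u=4 | in 111111 | out 111111 | prev 000000 | push {2}
  [6] u=0 | in 110100 | out 101011 | ==
  [7] u=1 | in 111111 | out 101100 | ==
  [8] u=2 | in 111111 | out 110110 | prev 110100 | push {0,4}
  [9] u=0 | in 110110 | out 101011 | ==
  [10] u=4 | in 111111 | out 111111 | ==

Converged values:
  [0] 101011
  [1] 101100
  [2] 110110
  [3] 111110
  [4] 111111

110110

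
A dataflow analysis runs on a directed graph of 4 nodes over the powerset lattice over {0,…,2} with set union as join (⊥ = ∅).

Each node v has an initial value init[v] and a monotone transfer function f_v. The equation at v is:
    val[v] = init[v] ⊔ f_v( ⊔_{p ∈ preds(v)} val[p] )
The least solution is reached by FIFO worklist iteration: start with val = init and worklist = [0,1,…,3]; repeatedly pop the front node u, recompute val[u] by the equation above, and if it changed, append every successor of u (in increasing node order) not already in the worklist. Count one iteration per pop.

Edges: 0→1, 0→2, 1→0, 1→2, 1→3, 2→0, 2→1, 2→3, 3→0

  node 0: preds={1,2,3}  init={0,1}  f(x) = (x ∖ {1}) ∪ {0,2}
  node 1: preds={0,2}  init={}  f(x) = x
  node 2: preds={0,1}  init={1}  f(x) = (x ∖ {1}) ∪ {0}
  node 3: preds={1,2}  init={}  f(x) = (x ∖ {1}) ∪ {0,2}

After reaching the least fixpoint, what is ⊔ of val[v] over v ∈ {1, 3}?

Worklist (6 pops):
  #1 pop 0: in={1} → {0,1,2} (was {0,1}); enqueue []
  #2 pop 1: in={0,1,2} → {0,1,2} (was {}); enqueue [0]
  #3 pop 2: in={0,1,2} → {0,1,2} (was {1}); enqueue [1]
  #4 pop 3: in={0,1,2} → {0,2} (was {}); enqueue []
  #5 pop 0: in={0,1,2} → {0,1,2} (no change)
  #6 pop 1: in={0,1,2} → {0,1,2} (no change)

Fixpoint:
  val[0] = {0,1,2}
  val[1] = {0,1,2}
  val[2] = {0,1,2}
  val[3] = {0,2}

{0,1,2}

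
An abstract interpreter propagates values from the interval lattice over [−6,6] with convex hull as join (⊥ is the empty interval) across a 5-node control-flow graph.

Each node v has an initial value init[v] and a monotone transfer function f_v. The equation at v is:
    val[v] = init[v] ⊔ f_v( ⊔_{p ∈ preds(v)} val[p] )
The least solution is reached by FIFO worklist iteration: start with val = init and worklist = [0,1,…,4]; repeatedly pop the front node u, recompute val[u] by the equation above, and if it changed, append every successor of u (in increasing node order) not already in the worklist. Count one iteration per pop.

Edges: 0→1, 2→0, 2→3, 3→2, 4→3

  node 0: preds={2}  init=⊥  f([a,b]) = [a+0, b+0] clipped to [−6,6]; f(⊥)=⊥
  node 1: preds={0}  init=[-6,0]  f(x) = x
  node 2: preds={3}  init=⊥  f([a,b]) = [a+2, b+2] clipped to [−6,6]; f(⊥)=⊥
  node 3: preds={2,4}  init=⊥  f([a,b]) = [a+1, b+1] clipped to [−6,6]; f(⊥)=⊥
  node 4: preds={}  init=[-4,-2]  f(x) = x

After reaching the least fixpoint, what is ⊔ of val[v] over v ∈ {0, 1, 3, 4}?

[-6,6]

Trace (18 dequeues):
  [1] u=0 | in ⊥ | out ⊥ | ==
  [2] u=1 | in ⊥ | out [-6,0] | ==
  [3] u=2 | in ⊥ | out ⊥ | ==
  [4] u=3 | in [-4,-2] | out [-3,-1] | prev ⊥ | push {2}
  [5] u=4 | in ⊥ | out [-4,-2] | ==
  [6] u=2 | in [-3,-1] | out [-1,1] | prev ⊥ | push {0,3}
  [7] u=0 | in [-1,1] | out [-1,1] | prev ⊥ | push {1}
  [8] u=3 | in [-4,1] | out [-3,2] | prev [-3,-1] | push {2}
  [9] u=1 | in [-1,1] | out [-6,1] | prev [-6,0] | push {}
  [10] u=2 | in [-3,2] | out [-1,4] | prev [-1,1] | push {0,3}
  [11] u=0 | in [-1,4] | out [-1,4] | prev [-1,1] | push {1}
  [12] u=3 | in [-4,4] | out [-3,5] | prev [-3,2] | push {2}
  [13] u=1 | in [-1,4] | out [-6,4] | prev [-6,1] | push {}
  [14] u=2 | in [-3,5] | out [-1,6] | prev [-1,4] | push {0,3}
  [15] u=0 | in [-1,6] | out [-1,6] | prev [-1,4] | push {1}
  [16] u=3 | in [-4,6] | out [-3,6] | prev [-3,5] | push {2}
  [17] u=1 | in [-1,6] | out [-6,6] | prev [-6,4] | push {}
  [18] u=2 | in [-3,6] | out [-1,6] | ==

Converged values:
  [0] [-1,6]
  [1] [-6,6]
  [2] [-1,6]
  [3] [-3,6]
  [4] [-4,-2]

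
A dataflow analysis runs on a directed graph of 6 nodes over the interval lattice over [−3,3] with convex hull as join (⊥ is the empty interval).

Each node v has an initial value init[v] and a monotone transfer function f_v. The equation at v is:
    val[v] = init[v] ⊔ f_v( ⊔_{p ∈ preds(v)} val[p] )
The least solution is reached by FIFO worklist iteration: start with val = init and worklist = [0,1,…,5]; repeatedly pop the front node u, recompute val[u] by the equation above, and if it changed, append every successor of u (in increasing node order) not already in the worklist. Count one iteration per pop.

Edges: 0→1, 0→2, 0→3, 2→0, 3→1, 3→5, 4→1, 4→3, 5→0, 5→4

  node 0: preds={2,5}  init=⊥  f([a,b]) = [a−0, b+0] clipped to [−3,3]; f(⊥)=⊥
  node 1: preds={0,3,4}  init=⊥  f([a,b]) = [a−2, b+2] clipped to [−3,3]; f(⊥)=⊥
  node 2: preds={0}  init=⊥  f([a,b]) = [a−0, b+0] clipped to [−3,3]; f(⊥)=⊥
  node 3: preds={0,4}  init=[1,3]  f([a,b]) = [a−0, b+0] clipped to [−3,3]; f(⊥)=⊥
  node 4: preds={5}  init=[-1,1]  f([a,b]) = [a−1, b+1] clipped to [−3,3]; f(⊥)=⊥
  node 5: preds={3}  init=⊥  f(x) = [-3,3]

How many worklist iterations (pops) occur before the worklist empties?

Trace (15 dequeues):
  [1] u=0 | in ⊥ | out ⊥ | ==
  [2] u=1 | in [-1,3] | out [-3,3] | prev ⊥ | push {}
  [3] u=2 | in ⊥ | out ⊥ | ==
  [4] u=3 | in [-1,1] | out [-1,3] | prev [1,3] | push {1}
  [5] u=4 | in ⊥ | out [-1,1] | ==
  [6] u=5 | in [-1,3] | out [-3,3] | prev ⊥ | push {0,4}
  [7] u=1 | in [-1,3] | out [-3,3] | ==
  [8] u=0 | in [-3,3] | out [-3,3] | prev ⊥ | push {1,2,3}
  [9] u=4 | in [-3,3] | out [-3,3] | prev [-1,1] | push {}
  [10] u=1 | in [-3,3] | out [-3,3] | ==
  [11] u=2 | in [-3,3] | out [-3,3] | prev ⊥ | push {0}
  [12] u=3 | in [-3,3] | out [-3,3] | prev [-1,3] | push {1,5}
  [13] u=0 | in [-3,3] | out [-3,3] | ==
  [14] u=1 | in [-3,3] | out [-3,3] | ==
  [15] u=5 | in [-3,3] | out [-3,3] | ==

Converged values:
  [0] [-3,3]
  [1] [-3,3]
  [2] [-3,3]
  [3] [-3,3]
  [4] [-3,3]
  [5] [-3,3]

15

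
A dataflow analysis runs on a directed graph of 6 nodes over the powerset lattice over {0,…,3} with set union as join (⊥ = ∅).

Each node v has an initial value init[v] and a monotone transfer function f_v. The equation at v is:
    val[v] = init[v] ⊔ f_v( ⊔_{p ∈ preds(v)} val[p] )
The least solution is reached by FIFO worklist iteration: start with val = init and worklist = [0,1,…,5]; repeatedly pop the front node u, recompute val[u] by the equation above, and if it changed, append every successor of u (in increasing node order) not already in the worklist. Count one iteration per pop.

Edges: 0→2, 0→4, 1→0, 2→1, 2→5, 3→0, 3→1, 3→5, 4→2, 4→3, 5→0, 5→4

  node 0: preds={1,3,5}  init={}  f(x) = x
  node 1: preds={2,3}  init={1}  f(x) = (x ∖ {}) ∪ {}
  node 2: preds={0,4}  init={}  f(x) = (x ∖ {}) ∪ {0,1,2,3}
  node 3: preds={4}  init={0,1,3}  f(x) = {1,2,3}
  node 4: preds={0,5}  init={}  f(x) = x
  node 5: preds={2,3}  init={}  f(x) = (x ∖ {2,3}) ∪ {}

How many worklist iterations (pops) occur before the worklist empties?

Worklist (14 pops):
  #1 pop 0: in={0,1,3} → {0,1,3} (was {}); enqueue []
  #2 pop 1: in={0,1,3} → {0,1,3} (was {1}); enqueue [0]
  #3 pop 2: in={0,1,3} → {0,1,2,3} (was {}); enqueue [1]
  #4 pop 3: in={} → {0,1,2,3} (was {0,1,3}); enqueue []
  #5 pop 4: in={0,1,3} → {0,1,3} (was {}); enqueue [2,3]
  #6 pop 5: in={0,1,2,3} → {0,1} (was {}); enqueue [4]
  #7 pop 0: in={0,1,2,3} → {0,1,2,3} (was {0,1,3}); enqueue []
  #8 pop 1: in={0,1,2,3} → {0,1,2,3} (was {0,1,3}); enqueue [0]
  #9 pop 2: in={0,1,2,3} → {0,1,2,3} (no change)
  #10 pop 3: in={0,1,3} → {0,1,2,3} (no change)
  #11 pop 4: in={0,1,2,3} → {0,1,2,3} (was {0,1,3}); enqueue [2,3]
  #12 pop 0: in={0,1,2,3} → {0,1,2,3} (no change)
  #13 pop 2: in={0,1,2,3} → {0,1,2,3} (no change)
  #14 pop 3: in={0,1,2,3} → {0,1,2,3} (no change)

Fixpoint:
  val[0] = {0,1,2,3}
  val[1] = {0,1,2,3}
  val[2] = {0,1,2,3}
  val[3] = {0,1,2,3}
  val[4] = {0,1,2,3}
  val[5] = {0,1}

14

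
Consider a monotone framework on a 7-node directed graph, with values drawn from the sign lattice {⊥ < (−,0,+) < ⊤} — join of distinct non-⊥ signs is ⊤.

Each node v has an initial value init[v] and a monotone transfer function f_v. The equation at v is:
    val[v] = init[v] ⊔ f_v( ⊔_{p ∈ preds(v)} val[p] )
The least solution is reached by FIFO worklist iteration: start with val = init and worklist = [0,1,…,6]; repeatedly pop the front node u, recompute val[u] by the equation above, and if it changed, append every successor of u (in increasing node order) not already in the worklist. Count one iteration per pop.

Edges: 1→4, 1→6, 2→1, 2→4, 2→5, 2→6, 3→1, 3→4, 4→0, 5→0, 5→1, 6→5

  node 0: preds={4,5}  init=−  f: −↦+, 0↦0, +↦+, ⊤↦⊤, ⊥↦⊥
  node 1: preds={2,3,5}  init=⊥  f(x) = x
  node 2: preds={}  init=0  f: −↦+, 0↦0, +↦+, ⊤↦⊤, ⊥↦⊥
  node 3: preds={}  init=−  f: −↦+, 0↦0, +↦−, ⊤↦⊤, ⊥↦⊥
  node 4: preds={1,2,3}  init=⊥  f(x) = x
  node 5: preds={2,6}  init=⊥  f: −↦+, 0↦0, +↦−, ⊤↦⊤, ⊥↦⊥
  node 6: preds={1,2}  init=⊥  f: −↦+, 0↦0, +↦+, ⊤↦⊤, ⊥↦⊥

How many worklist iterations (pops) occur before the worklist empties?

12

Worklist (12 pops):
  #1 pop 0: in=⊥ → − (no change)
  #2 pop 1: in=⊤ → ⊤ (was ⊥); enqueue []
  #3 pop 2: in=⊥ → 0 (no change)
  #4 pop 3: in=⊥ → − (no change)
  #5 pop 4: in=⊤ → ⊤ (was ⊥); enqueue [0]
  #6 pop 5: in=0 → 0 (was ⊥); enqueue [1]
  #7 pop 6: in=⊤ → ⊤ (was ⊥); enqueue [5]
  #8 pop 0: in=⊤ → ⊤ (was −); enqueue []
  #9 pop 1: in=⊤ → ⊤ (no change)
  #10 pop 5: in=⊤ → ⊤ (was 0); enqueue [0,1]
  #11 pop 0: in=⊤ → ⊤ (no change)
  #12 pop 1: in=⊤ → ⊤ (no change)

Fixpoint:
  val[0] = ⊤
  val[1] = ⊤
  val[2] = 0
  val[3] = −
  val[4] = ⊤
  val[5] = ⊤
  val[6] = ⊤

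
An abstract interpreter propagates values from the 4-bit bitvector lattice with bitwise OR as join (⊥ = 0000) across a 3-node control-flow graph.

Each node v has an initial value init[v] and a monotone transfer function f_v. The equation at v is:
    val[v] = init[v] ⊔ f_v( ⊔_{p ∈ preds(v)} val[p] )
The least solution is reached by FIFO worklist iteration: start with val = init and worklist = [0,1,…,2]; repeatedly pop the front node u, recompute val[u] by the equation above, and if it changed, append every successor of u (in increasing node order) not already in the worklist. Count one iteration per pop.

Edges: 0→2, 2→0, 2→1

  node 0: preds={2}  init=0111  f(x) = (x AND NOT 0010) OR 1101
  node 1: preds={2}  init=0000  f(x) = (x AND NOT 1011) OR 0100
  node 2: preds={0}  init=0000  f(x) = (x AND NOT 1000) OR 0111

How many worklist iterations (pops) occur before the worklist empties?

5

Worklist (5 pops):
  #1 pop 0: in=0000 → 1111 (was 0111); enqueue []
  #2 pop 1: in=0000 → 0100 (was 0000); enqueue []
  #3 pop 2: in=1111 → 0111 (was 0000); enqueue [0,1]
  #4 pop 0: in=0111 → 1111 (no change)
  #5 pop 1: in=0111 → 0100 (no change)

Fixpoint:
  val[0] = 1111
  val[1] = 0100
  val[2] = 0111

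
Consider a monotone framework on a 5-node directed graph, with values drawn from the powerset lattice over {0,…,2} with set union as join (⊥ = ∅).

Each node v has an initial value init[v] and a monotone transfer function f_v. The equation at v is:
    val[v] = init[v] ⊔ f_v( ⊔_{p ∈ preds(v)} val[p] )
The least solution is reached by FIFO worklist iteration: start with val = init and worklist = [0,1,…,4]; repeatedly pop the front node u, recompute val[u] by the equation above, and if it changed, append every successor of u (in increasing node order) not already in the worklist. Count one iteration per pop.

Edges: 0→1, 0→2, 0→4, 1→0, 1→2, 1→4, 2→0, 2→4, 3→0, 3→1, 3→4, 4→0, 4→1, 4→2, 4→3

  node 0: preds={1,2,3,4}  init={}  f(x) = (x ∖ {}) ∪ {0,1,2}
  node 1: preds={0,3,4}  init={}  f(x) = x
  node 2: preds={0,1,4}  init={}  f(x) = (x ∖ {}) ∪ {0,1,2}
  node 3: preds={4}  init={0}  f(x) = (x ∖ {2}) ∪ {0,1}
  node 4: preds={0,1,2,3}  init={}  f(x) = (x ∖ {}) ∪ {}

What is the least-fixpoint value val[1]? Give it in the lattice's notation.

Iteration log — 9 steps:
  step 1. node 0  ⊔preds={0}  new={0,1,2}  old={}  +wl: 
  step 2. node 1  ⊔preds={0,1,2}  new={0,1,2}  old={}  +wl: 0
  step 3. node 2  ⊔preds={0,1,2}  new={0,1,2}  old={}  +wl: 
  step 4. node 3  ⊔preds={}  new={0,1}  old={0}  +wl: 1
  step 5. node 4  ⊔preds={0,1,2}  new={0,1,2}  old={}  +wl: 2,3
  step 6. node 0  ⊔preds={0,1,2}  new={0,1,2}  stable
  step 7. node 1  ⊔preds={0,1,2}  new={0,1,2}  stable
  step 8. node 2  ⊔preds={0,1,2}  new={0,1,2}  stable
  step 9. node 3  ⊔preds={0,1,2}  new={0,1}  stable

Least fixpoint reached:
  node 0: {0,1,2}
  node 1: {0,1,2}
  node 2: {0,1,2}
  node 3: {0,1}
  node 4: {0,1,2}

{0,1,2}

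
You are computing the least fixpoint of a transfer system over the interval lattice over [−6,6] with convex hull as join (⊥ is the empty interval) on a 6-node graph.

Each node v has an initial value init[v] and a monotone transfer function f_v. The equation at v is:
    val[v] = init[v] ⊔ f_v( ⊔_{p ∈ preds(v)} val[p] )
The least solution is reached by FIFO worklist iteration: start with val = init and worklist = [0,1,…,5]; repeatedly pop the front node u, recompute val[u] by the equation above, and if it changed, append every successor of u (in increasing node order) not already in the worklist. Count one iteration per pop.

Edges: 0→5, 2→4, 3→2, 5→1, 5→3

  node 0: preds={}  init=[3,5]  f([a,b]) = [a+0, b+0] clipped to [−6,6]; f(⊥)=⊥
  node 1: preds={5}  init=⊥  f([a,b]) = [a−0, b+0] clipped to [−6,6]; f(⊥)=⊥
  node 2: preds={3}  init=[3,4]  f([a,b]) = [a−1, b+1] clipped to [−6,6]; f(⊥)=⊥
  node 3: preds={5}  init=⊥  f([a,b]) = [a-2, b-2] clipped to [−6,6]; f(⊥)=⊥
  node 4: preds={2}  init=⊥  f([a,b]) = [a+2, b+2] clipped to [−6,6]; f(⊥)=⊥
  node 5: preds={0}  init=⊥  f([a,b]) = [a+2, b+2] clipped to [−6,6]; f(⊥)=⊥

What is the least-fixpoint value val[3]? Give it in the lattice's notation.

Worklist (10 pops):
  #1 pop 0: in=⊥ → [3,5] (no change)
  #2 pop 1: in=⊥ → ⊥ (no change)
  #3 pop 2: in=⊥ → [3,4] (no change)
  #4 pop 3: in=⊥ → ⊥ (no change)
  #5 pop 4: in=[3,4] → [5,6] (was ⊥); enqueue []
  #6 pop 5: in=[3,5] → [5,6] (was ⊥); enqueue [1,3]
  #7 pop 1: in=[5,6] → [5,6] (was ⊥); enqueue []
  #8 pop 3: in=[5,6] → [3,4] (was ⊥); enqueue [2]
  #9 pop 2: in=[3,4] → [2,5] (was [3,4]); enqueue [4]
  #10 pop 4: in=[2,5] → [4,6] (was [5,6]); enqueue []

Fixpoint:
  val[0] = [3,5]
  val[1] = [5,6]
  val[2] = [2,5]
  val[3] = [3,4]
  val[4] = [4,6]
  val[5] = [5,6]

[3,4]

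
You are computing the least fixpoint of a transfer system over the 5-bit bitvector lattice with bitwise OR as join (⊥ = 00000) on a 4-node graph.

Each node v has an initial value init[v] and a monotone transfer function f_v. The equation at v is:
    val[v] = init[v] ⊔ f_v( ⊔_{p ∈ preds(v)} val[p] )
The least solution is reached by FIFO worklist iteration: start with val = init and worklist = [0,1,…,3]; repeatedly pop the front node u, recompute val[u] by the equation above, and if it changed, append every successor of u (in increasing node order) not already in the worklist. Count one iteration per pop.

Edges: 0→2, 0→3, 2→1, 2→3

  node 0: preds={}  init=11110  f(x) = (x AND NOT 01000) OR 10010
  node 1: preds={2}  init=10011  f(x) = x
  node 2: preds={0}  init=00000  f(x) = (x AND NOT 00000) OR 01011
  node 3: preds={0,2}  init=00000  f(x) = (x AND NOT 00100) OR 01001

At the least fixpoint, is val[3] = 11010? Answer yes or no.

Trace (5 dequeues):
  [1] u=0 | in 00000 | out 11110 | ==
  [2] u=1 | in 00000 | out 10011 | ==
  [3] u=2 | in 11110 | out 11111 | prev 00000 | push {1}
  [4] u=3 | in 11111 | out 11011 | prev 00000 | push {}
  [5] u=1 | in 11111 | out 11111 | prev 10011 | push {}

Converged values:
  [0] 11110
  [1] 11111
  [2] 11111
  [3] 11011

no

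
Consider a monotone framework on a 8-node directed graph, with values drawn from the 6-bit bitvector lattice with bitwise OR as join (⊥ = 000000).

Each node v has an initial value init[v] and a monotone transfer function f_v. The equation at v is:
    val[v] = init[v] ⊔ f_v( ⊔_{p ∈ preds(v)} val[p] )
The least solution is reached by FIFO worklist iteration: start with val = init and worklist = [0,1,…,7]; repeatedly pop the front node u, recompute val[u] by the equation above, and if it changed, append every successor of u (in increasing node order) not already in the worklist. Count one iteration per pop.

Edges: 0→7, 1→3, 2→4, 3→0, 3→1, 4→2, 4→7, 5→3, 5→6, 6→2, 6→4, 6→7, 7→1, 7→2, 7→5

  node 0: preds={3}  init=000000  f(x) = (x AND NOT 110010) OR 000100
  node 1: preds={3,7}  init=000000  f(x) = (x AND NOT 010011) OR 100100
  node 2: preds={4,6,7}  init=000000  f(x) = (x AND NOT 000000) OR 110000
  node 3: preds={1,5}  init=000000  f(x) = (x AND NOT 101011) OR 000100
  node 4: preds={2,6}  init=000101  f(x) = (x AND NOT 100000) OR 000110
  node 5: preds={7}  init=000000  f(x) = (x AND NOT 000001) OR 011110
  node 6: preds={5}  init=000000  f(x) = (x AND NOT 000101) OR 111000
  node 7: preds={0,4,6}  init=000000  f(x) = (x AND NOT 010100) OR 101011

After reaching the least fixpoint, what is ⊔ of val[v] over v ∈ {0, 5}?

Worklist (20 pops):
  #1 pop 0: in=000000 → 000100 (was 000000); enqueue []
  #2 pop 1: in=000000 → 100100 (was 000000); enqueue []
  #3 pop 2: in=000101 → 110101 (was 000000); enqueue []
  #4 pop 3: in=100100 → 000100 (was 000000); enqueue [0,1]
  #5 pop 4: in=110101 → 010111 (was 000101); enqueue [2]
  #6 pop 5: in=000000 → 011110 (was 000000); enqueue [3]
  #7 pop 6: in=011110 → 111010 (was 000000); enqueue [4]
  #8 pop 7: in=111111 → 101011 (was 000000); enqueue [5]
  #9 pop 0: in=000100 → 000100 (no change)
  #10 pop 1: in=101111 → 101100 (was 100100); enqueue []
  #11 pop 2: in=111111 → 111111 (was 110101); enqueue []
  #12 pop 3: in=111110 → 010100 (was 000100); enqueue [0,1]
  #13 pop 4: in=111111 → 011111 (was 010111); enqueue [2,7]
  #14 pop 5: in=101011 → 111110 (was 011110); enqueue [3,6]
  #15 pop 0: in=010100 → 000100 (no change)
  #16 pop 1: in=111111 → 101100 (no change)
  #17 pop 2: in=111111 → 111111 (no change)
  #18 pop 7: in=111111 → 101011 (no change)
  #19 pop 3: in=111110 → 010100 (no change)
  #20 pop 6: in=111110 → 111010 (no change)

Fixpoint:
  val[0] = 000100
  val[1] = 101100
  val[2] = 111111
  val[3] = 010100
  val[4] = 011111
  val[5] = 111110
  val[6] = 111010
  val[7] = 101011

111110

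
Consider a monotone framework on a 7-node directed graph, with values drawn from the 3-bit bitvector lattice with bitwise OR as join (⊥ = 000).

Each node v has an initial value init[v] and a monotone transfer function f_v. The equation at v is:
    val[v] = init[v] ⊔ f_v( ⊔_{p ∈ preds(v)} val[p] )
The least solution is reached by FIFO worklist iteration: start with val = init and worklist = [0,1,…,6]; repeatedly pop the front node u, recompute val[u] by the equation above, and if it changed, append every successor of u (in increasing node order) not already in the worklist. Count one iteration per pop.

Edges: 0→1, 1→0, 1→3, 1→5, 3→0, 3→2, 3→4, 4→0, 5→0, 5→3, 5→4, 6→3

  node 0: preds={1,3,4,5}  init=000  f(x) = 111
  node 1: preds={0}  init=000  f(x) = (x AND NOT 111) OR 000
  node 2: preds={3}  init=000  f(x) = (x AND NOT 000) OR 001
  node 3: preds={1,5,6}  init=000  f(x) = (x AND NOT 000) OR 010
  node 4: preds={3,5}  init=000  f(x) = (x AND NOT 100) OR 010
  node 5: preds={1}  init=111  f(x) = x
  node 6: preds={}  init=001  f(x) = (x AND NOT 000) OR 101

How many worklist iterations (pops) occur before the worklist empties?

10

Trace (10 dequeues):
  [1] u=0 | in 111 | out 111 | prev 000 | push {}
  [2] u=1 | in 111 | out 000 | ==
  [3] u=2 | in 000 | out 001 | prev 000 | push {}
  [4] u=3 | in 111 | out 111 | prev 000 | push {0,2}
  [5] u=4 | in 111 | out 011 | prev 000 | push {}
  [6] u=5 | in 000 | out 111 | ==
  [7] u=6 | in 000 | out 101 | prev 001 | push {3}
  [8] u=0 | in 111 | out 111 | ==
  [9] u=2 | in 111 | out 111 | prev 001 | push {}
  [10] u=3 | in 111 | out 111 | ==

Converged values:
  [0] 111
  [1] 000
  [2] 111
  [3] 111
  [4] 011
  [5] 111
  [6] 101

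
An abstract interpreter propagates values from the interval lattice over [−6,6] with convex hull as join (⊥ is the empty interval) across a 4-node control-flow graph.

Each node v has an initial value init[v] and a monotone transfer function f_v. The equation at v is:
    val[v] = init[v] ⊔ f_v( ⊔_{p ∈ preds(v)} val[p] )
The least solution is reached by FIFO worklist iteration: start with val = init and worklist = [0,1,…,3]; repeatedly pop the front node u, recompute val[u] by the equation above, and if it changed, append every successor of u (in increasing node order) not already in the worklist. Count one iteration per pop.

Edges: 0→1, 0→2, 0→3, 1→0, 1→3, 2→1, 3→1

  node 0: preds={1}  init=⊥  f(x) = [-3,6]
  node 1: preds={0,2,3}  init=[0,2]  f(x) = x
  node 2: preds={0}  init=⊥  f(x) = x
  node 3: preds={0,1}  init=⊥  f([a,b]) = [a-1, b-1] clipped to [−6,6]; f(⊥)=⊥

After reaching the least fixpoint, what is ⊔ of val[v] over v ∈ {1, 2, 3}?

[-6,6]

Iteration log — 14 steps:
  step 1. node 0  ⊔preds=[0,2]  new=[-3,6]  old=⊥  +wl: 
  step 2. node 1  ⊔preds=[-3,6]  new=[-3,6]  old=[0,2]  +wl: 0
  step 3. node 2  ⊔preds=[-3,6]  new=[-3,6]  old=⊥  +wl: 1
  step 4. node 3  ⊔preds=[-3,6]  new=[-4,5]  old=⊥  +wl: 
  step 5. node 0  ⊔preds=[-3,6]  new=[-3,6]  stable
  step 6. node 1  ⊔preds=[-4,6]  new=[-4,6]  old=[-3,6]  +wl: 0,3
  step 7. node 0  ⊔preds=[-4,6]  new=[-3,6]  stable
  step 8. node 3  ⊔preds=[-4,6]  new=[-5,5]  old=[-4,5]  +wl: 1
  step 9. node 1  ⊔preds=[-5,6]  new=[-5,6]  old=[-4,6]  +wl: 0,3
  step 10. node 0  ⊔preds=[-5,6]  new=[-3,6]  stable
  step 11. node 3  ⊔preds=[-5,6]  new=[-6,5]  old=[-5,5]  +wl: 1
  step 12. node 1  ⊔preds=[-6,6]  new=[-6,6]  old=[-5,6]  +wl: 0,3
  step 13. node 0  ⊔preds=[-6,6]  new=[-3,6]  stable
  step 14. node 3  ⊔preds=[-6,6]  new=[-6,5]  stable

Least fixpoint reached:
  node 0: [-3,6]
  node 1: [-6,6]
  node 2: [-3,6]
  node 3: [-6,5]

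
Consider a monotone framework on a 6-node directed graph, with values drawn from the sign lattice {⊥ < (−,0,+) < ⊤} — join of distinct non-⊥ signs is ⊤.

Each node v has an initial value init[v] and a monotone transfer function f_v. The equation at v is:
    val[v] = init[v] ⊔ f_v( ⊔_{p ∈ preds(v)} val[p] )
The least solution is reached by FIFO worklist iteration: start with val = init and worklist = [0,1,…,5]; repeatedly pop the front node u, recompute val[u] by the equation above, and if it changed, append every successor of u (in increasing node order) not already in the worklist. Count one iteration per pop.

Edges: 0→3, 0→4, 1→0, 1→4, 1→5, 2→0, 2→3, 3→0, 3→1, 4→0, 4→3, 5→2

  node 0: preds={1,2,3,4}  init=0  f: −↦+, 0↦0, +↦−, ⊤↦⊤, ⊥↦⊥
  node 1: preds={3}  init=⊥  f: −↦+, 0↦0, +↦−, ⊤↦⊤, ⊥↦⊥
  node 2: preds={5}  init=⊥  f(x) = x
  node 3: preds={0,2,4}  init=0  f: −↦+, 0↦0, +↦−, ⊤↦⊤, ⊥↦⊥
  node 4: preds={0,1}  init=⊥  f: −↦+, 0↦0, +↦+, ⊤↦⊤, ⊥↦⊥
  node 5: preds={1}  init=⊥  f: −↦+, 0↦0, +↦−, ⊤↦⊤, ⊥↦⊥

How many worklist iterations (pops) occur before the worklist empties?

Iteration log — 11 steps:
  step 1. node 0  ⊔preds=0  new=0  stable
  step 2. node 1  ⊔preds=0  new=0  old=⊥  +wl: 0
  step 3. node 2  ⊔preds=⊥  new=⊥  stable
  step 4. node 3  ⊔preds=0  new=0  stable
  step 5. node 4  ⊔preds=0  new=0  old=⊥  +wl: 3
  step 6. node 5  ⊔preds=0  new=0  old=⊥  +wl: 2
  step 7. node 0  ⊔preds=0  new=0  stable
  step 8. node 3  ⊔preds=0  new=0  stable
  step 9. node 2  ⊔preds=0  new=0  old=⊥  +wl: 0,3
  step 10. node 0  ⊔preds=0  new=0  stable
  step 11. node 3  ⊔preds=0  new=0  stable

Least fixpoint reached:
  node 0: 0
  node 1: 0
  node 2: 0
  node 3: 0
  node 4: 0
  node 5: 0

11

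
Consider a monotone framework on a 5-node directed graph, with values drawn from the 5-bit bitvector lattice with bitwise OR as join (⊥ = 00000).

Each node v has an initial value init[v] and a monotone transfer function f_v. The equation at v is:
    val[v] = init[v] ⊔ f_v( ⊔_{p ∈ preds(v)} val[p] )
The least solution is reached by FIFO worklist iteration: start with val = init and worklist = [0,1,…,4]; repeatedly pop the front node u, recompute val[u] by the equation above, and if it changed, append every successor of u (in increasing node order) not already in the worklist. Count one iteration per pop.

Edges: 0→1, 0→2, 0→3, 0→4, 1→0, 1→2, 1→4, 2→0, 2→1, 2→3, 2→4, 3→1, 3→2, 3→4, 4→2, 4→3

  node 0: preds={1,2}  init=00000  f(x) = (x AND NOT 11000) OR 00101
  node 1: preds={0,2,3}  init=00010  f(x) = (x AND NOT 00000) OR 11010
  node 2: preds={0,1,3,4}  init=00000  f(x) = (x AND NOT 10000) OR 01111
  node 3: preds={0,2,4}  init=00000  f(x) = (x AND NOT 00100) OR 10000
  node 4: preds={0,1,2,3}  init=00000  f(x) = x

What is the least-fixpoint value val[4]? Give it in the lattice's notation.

11111

Iteration log — 9 steps:
  step 1. node 0  ⊔preds=00010  new=00111  old=00000  +wl: 
  step 2. node 1  ⊔preds=00111  new=11111  old=00010  +wl: 0
  step 3. node 2  ⊔preds=11111  new=01111  old=00000  +wl: 1
  step 4. node 3  ⊔preds=01111  new=11011  old=00000  +wl: 2
  step 5. node 4  ⊔preds=11111  new=11111  old=00000  +wl: 3
  step 6. node 0  ⊔preds=11111  new=00111  stable
  step 7. node 1  ⊔preds=11111  new=11111  stable
  step 8. node 2  ⊔preds=11111  new=01111  stable
  step 9. node 3  ⊔preds=11111  new=11011  stable

Least fixpoint reached:
  node 0: 00111
  node 1: 11111
  node 2: 01111
  node 3: 11011
  node 4: 11111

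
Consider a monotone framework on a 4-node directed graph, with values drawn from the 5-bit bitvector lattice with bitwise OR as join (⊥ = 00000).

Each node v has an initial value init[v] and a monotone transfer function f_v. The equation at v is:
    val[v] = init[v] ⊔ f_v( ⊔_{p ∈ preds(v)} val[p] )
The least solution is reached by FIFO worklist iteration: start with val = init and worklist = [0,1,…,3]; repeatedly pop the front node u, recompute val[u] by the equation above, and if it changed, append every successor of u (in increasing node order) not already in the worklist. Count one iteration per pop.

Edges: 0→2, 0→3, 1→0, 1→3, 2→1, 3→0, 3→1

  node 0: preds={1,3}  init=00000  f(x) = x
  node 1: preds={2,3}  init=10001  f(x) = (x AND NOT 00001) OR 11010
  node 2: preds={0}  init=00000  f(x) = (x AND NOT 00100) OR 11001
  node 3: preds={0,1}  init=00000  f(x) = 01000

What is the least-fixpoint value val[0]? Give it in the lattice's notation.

11011

Trace (9 dequeues):
  [1] u=0 | in 10001 | out 10001 | prev 00000 | push {}
  [2] u=1 | in 00000 | out 11011 | prev 10001 | push {0}
  [3] u=2 | in 10001 | out 11001 | prev 00000 | push {1}
  [4] u=3 | in 11011 | out 01000 | prev 00000 | push {}
  [5] u=0 | in 11011 | out 11011 | prev 10001 | push {2,3}
  [6] u=1 | in 11001 | out 11011 | ==
  [7] u=2 | in 11011 | out 11011 | prev 11001 | push {1}
  [8] u=3 | in 11011 | out 01000 | ==
  [9] u=1 | in 11011 | out 11011 | ==

Converged values:
  [0] 11011
  [1] 11011
  [2] 11011
  [3] 01000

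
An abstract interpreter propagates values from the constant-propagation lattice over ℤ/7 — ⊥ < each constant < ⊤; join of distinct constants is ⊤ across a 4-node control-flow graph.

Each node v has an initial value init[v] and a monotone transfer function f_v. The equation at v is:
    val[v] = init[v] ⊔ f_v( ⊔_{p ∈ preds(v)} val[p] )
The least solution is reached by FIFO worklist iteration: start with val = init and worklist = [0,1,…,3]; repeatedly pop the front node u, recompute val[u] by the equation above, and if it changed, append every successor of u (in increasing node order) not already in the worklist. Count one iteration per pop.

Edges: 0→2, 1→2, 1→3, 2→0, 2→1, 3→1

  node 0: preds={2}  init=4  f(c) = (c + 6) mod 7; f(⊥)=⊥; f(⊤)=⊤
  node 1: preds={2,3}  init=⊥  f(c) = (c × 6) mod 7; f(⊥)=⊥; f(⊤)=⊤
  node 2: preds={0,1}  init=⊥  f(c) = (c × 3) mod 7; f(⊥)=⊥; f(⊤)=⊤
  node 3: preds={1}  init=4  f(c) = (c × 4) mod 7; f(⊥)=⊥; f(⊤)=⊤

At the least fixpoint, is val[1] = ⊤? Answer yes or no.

Worklist (8 pops):
  #1 pop 0: in=⊥ → 4 (no change)
  #2 pop 1: in=4 → 3 (was ⊥); enqueue []
  #3 pop 2: in=⊤ → ⊤ (was ⊥); enqueue [0,1]
  #4 pop 3: in=3 → ⊤ (was 4); enqueue []
  #5 pop 0: in=⊤ → ⊤ (was 4); enqueue [2]
  #6 pop 1: in=⊤ → ⊤ (was 3); enqueue [3]
  #7 pop 2: in=⊤ → ⊤ (no change)
  #8 pop 3: in=⊤ → ⊤ (no change)

Fixpoint:
  val[0] = ⊤
  val[1] = ⊤
  val[2] = ⊤
  val[3] = ⊤

yes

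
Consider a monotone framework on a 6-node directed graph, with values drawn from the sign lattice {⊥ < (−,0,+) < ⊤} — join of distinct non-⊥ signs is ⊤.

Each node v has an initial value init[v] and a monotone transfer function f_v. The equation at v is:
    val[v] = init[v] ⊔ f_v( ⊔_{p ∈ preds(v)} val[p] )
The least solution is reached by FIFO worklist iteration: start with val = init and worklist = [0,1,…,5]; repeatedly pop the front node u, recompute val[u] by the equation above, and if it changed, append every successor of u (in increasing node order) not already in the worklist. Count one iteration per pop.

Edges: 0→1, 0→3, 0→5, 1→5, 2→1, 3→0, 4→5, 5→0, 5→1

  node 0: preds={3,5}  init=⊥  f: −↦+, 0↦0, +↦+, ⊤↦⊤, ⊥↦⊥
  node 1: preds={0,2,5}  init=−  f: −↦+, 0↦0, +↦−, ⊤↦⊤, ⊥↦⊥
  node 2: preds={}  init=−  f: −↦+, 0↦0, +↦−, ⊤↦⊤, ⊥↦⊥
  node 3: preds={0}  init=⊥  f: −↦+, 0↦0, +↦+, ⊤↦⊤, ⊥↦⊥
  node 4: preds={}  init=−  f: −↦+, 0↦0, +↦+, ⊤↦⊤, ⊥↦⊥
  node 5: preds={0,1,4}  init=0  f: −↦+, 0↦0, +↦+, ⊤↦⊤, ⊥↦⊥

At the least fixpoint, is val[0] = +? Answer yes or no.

Worklist (11 pops):
  #1 pop 0: in=0 → 0 (was ⊥); enqueue []
  #2 pop 1: in=⊤ → ⊤ (was −); enqueue []
  #3 pop 2: in=⊥ → − (no change)
  #4 pop 3: in=0 → 0 (was ⊥); enqueue [0]
  #5 pop 4: in=⊥ → − (no change)
  #6 pop 5: in=⊤ → ⊤ (was 0); enqueue [1]
  #7 pop 0: in=⊤ → ⊤ (was 0); enqueue [3,5]
  #8 pop 1: in=⊤ → ⊤ (no change)
  #9 pop 3: in=⊤ → ⊤ (was 0); enqueue [0]
  #10 pop 5: in=⊤ → ⊤ (no change)
  #11 pop 0: in=⊤ → ⊤ (no change)

Fixpoint:
  val[0] = ⊤
  val[1] = ⊤
  val[2] = −
  val[3] = ⊤
  val[4] = −
  val[5] = ⊤

no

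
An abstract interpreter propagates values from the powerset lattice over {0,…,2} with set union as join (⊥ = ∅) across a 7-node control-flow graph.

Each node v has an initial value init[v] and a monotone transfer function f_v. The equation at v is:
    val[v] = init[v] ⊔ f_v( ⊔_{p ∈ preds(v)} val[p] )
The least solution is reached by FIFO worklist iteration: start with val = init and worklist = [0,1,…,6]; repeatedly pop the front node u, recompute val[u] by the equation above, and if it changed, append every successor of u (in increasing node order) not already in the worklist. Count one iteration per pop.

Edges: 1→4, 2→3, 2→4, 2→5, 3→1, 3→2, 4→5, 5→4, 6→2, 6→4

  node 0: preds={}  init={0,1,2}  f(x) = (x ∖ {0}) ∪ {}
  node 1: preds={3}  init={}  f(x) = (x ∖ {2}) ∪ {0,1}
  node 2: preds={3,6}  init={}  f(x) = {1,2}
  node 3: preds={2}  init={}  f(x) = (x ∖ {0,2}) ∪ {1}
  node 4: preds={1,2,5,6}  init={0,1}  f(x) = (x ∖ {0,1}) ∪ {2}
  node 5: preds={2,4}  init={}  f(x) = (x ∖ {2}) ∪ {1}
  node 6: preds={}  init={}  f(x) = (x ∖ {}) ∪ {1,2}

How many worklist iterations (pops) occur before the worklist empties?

10

Worklist (10 pops):
  #1 pop 0: in={} → {0,1,2} (no change)
  #2 pop 1: in={} → {0,1} (was {}); enqueue []
  #3 pop 2: in={} → {1,2} (was {}); enqueue []
  #4 pop 3: in={1,2} → {1} (was {}); enqueue [1,2]
  #5 pop 4: in={0,1,2} → {0,1,2} (was {0,1}); enqueue []
  #6 pop 5: in={0,1,2} → {0,1} (was {}); enqueue [4]
  #7 pop 6: in={} → {1,2} (was {}); enqueue []
  #8 pop 1: in={1} → {0,1} (no change)
  #9 pop 2: in={1,2} → {1,2} (no change)
  #10 pop 4: in={0,1,2} → {0,1,2} (no change)

Fixpoint:
  val[0] = {0,1,2}
  val[1] = {0,1}
  val[2] = {1,2}
  val[3] = {1}
  val[4] = {0,1,2}
  val[5] = {0,1}
  val[6] = {1,2}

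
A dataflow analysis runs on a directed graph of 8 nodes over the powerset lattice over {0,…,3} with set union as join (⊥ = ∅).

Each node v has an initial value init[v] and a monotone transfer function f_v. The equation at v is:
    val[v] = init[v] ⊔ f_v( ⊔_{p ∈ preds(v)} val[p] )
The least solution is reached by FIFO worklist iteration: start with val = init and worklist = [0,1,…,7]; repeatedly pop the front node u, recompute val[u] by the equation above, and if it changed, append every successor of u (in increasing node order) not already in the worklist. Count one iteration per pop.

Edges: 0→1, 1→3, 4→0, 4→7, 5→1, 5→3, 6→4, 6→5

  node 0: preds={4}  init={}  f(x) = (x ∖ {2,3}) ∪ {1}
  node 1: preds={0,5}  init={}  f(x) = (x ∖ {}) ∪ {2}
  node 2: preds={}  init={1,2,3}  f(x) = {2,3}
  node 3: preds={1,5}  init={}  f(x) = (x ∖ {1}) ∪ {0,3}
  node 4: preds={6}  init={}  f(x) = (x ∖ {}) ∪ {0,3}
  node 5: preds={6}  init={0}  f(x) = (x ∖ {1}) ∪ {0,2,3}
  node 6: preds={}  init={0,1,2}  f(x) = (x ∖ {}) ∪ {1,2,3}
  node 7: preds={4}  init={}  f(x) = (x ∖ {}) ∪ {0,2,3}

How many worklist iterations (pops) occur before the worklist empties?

13

Iteration log — 13 steps:
  step 1. node 0  ⊔preds={}  new={1}  old={}  +wl: 
  step 2. node 1  ⊔preds={0,1}  new={0,1,2}  old={}  +wl: 
  step 3. node 2  ⊔preds={}  new={1,2,3}  stable
  step 4. node 3  ⊔preds={0,1,2}  new={0,2,3}  old={}  +wl: 
  step 5. node 4  ⊔preds={0,1,2}  new={0,1,2,3}  old={}  +wl: 0
  step 6. node 5  ⊔preds={0,1,2}  new={0,2,3}  old={0}  +wl: 1,3
  step 7. node 6  ⊔preds={}  new={0,1,2,3}  old={0,1,2}  +wl: 4,5
  step 8. node 7  ⊔preds={0,1,2,3}  new={0,1,2,3}  old={}  +wl: 
  step 9. node 0  ⊔preds={0,1,2,3}  new={0,1}  old={1}  +wl: 
  step 10. node 1  ⊔preds={0,1,2,3}  new={0,1,2,3}  old={0,1,2}  +wl: 
  step 11. node 3  ⊔preds={0,1,2,3}  new={0,2,3}  stable
  step 12. node 4  ⊔preds={0,1,2,3}  new={0,1,2,3}  stable
  step 13. node 5  ⊔preds={0,1,2,3}  new={0,2,3}  stable

Least fixpoint reached:
  node 0: {0,1}
  node 1: {0,1,2,3}
  node 2: {1,2,3}
  node 3: {0,2,3}
  node 4: {0,1,2,3}
  node 5: {0,2,3}
  node 6: {0,1,2,3}
  node 7: {0,1,2,3}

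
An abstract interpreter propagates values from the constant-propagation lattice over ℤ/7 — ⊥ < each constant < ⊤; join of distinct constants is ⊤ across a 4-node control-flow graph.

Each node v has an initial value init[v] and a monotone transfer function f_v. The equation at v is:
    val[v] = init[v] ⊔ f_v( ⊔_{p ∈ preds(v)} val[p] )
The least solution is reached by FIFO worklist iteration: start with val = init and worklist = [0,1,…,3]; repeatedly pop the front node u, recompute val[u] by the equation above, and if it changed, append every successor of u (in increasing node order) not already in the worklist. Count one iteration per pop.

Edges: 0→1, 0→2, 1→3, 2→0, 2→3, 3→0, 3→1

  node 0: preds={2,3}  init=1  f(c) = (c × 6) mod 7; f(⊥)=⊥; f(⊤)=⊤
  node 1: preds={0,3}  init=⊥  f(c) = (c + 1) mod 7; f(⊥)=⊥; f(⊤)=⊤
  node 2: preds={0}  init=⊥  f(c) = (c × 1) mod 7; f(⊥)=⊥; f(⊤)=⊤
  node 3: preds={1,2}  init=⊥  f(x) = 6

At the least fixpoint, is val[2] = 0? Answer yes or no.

Trace (9 dequeues):
  [1] u=0 | in ⊥ | out 1 | ==
  [2] u=1 | in 1 | out 2 | prev ⊥ | push {}
  [3] u=2 | in 1 | out 1 | prev ⊥ | push {0}
  [4] u=3 | in ⊤ | out 6 | prev ⊥ | push {1}
  [5] u=0 | in ⊤ | out ⊤ | prev 1 | push {2}
  [6] u=1 | in ⊤ | out ⊤ | prev 2 | push {3}
  [7] u=2 | in ⊤ | out ⊤ | prev 1 | push {0}
  [8] u=3 | in ⊤ | out 6 | ==
  [9] u=0 | in ⊤ | out ⊤ | ==

Converged values:
  [0] ⊤
  [1] ⊤
  [2] ⊤
  [3] 6

no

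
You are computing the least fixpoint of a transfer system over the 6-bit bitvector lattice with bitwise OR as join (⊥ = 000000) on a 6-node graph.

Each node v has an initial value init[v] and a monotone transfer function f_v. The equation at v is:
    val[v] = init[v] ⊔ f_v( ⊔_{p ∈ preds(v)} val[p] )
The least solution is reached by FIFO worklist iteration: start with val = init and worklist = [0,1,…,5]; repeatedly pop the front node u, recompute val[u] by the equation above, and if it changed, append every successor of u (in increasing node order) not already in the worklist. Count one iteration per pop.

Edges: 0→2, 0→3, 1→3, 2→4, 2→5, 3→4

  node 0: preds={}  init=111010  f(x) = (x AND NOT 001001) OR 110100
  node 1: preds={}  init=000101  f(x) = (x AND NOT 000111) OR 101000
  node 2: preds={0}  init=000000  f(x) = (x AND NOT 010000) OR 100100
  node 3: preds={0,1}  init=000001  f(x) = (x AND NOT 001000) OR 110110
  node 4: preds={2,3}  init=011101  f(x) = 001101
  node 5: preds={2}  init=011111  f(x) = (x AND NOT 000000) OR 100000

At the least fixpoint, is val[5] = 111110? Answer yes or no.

Iteration log — 6 steps:
  step 1. node 0  ⊔preds=000000  new=111110  old=111010  +wl: 
  step 2. node 1  ⊔preds=000000  new=101101  old=000101  +wl: 
  step 3. node 2  ⊔preds=111110  new=101110  old=000000  +wl: 
  step 4. node 3  ⊔preds=111111  new=110111  old=000001  +wl: 
  step 5. node 4  ⊔preds=111111  new=011101  stable
  step 6. node 5  ⊔preds=101110  new=111111  old=011111  +wl: 

Least fixpoint reached:
  node 0: 111110
  node 1: 101101
  node 2: 101110
  node 3: 110111
  node 4: 011101
  node 5: 111111

no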